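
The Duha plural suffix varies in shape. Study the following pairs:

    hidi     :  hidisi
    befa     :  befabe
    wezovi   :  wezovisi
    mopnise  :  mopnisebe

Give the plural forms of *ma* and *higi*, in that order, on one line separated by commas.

The alternation tracks the last vowel of the stem — -si when the last vowel of the stem is a high vowel (*hidi*, *wezovi*); -be when the last vowel of the stem is a non-high vowel (*befa*, *mopnise*).
*ma*: last vowel = /a/, a non-high vowel → -be → *mabe*.
*higi*: last vowel = /i/, a high vowel → -si → *higisi*.

mabe, higisi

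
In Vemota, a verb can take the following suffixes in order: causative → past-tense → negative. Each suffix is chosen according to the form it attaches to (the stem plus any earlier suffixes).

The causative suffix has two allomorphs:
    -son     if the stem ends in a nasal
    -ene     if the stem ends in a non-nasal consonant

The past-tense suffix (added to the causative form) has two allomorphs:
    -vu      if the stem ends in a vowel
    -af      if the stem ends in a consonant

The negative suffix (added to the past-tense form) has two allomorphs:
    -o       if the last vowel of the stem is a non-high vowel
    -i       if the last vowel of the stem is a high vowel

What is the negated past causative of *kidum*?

The final consonant of *kidum* is /m/, which is a nasal, so the causative suffix is -son, giving *kidumson*.
The final sound of the causative form *kidumson* is /n/, which is a consonant, so the past-tense suffix is -af, giving *kidumsonaf*.
The last vowel of the past-tense form *kidumsonaf* is /a/, which is a non-high vowel, so the negative suffix is -o, giving *kidumsonafo*.

kidumsonafo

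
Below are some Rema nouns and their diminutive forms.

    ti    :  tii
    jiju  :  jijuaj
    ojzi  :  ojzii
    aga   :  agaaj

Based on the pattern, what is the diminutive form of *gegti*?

gegtii

The alternation tracks the last vowel of the stem — -i when the last vowel of the stem is a front vowel (*ti*, *ojzi*); -aj when the last vowel of the stem is a back vowel (*jiju*, *aga*).
*gegti*: last vowel = /i/, a front vowel → -i → *gegtii*.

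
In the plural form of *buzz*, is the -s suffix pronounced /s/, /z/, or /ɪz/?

The stem *buzz* ends in a sibilant (/s, z, ʃ, ʒ, tʃ, dʒ/).
The plural suffix surfaces as /ɪz/ after sibilants, /s/ after other voiceless consonants, and /z/ after other voiced sounds.
So the plural -s on *buzz* is pronounced /ɪz/.

/ɪz/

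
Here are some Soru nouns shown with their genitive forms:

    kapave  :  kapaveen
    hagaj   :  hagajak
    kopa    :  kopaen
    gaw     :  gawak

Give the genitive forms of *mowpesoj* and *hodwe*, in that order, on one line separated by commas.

mowpesojak, hodween

Looking at the final sound of each stem: -ak when the stem ends in a consonant (*hagaj*, *gaw*); -en when the stem ends in a vowel (*kapave*, *kopa*).
Since the final sound of *mowpesoj* is /j/ (a consonant), it takes -ak, giving *mowpesojak*.
Since the final sound of *hodwe* is /e/ (a vowel), it takes -en, giving *hodween*.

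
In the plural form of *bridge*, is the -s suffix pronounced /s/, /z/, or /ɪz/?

/ɪz/

The stem *bridge* ends in a sibilant (/s, z, ʃ, ʒ, tʃ, dʒ/).
The plural suffix surfaces as /ɪz/ after sibilants, /s/ after other voiceless consonants, and /z/ after other voiced sounds.
So the plural -s on *bridge* is pronounced /ɪz/.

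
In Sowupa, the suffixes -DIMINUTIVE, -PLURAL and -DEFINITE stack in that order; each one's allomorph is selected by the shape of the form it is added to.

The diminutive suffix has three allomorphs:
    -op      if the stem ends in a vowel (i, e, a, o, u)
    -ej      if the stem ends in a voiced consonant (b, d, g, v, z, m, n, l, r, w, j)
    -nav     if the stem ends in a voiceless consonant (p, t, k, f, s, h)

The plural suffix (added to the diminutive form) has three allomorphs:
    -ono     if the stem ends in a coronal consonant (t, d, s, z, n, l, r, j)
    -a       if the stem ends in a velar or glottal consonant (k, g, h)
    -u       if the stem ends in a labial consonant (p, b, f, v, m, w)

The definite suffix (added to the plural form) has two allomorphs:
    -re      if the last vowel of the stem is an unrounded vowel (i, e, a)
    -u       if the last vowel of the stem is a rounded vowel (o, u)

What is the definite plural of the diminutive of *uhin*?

*uhin* — final sound /n/ (a voiced consonant) → -ej → *uhinej*.
The diminutive form *uhinej*: final consonant = /j/, coronal → -ono → *uhinejono*.
The plural form *uhinejono*: last vowel = /o/, a rounded vowel → -u → *uhinejonou*.

uhinejonou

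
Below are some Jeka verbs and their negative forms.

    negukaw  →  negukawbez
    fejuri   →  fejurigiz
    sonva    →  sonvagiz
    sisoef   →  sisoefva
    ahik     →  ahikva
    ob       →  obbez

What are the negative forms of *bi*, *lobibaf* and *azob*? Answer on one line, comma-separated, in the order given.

The suffix is conditioned by the final sound: -va when the stem ends in a voiceless consonant (*sisoef*, *ahik*); -bez when the stem ends in a voiced consonant (*negukaw*, *ob*); -giz when the stem ends in a vowel (*fejuri*, *sonva*).
*bi* — final sound /i/ (a vowel) → -giz → *bigiz*.
*lobibaf* — final sound /f/ (a voiceless consonant) → -va → *lobibafva*.
The final sound of *azob* is /b/, which is a voiced consonant, so the suffix is -bez, giving *azobbez*.

bigiz, lobibafva, azobbez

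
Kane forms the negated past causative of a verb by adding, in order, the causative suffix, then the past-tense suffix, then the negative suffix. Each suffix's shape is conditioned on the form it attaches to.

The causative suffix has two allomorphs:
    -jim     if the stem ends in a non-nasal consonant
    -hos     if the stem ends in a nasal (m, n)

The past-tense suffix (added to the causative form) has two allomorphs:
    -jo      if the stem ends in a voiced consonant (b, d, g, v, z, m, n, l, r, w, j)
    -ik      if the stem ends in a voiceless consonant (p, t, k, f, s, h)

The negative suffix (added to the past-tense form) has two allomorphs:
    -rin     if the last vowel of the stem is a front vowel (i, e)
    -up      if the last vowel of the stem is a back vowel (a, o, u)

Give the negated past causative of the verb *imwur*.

imwurjimjoup

Since the final consonant of *imwur* is /r/ (non-nasal), it takes -jim, giving *imwurjim*.
Since the final consonant of the causative form *imwurjim* is /m/ (voiced), it takes -jo, giving *imwurjimjo*.
The last vowel of the past-tense form *imwurjimjo* is /o/, which is a back vowel, so the negative suffix is -up, giving *imwurjimjoup*.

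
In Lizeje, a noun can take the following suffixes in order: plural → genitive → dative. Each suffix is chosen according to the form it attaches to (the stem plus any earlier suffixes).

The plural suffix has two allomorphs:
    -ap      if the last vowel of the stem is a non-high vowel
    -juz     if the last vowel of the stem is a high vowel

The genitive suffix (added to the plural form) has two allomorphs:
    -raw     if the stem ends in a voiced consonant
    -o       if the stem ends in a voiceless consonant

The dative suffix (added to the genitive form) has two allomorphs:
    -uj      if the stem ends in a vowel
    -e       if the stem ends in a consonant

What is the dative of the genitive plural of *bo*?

The last vowel of *bo* is /o/, which is a non-high vowel, so the plural suffix is -ap, giving *boap*.
Since the final consonant of the plural form *boap* is /p/ (voiceless), it takes -o, giving *boapo*.
The final sound of the genitive form *boapo* is /o/, which is a vowel, so the dative suffix is -uj, giving *boapouj*.

boapouj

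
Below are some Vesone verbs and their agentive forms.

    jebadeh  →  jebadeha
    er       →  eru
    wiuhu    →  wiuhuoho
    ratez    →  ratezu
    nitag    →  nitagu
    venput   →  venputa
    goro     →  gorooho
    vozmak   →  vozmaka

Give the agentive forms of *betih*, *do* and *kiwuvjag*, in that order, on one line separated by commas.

The pattern is voicing of the final sound: -a when the stem ends in a voiceless consonant (*jebadeh*, *venput*, *vozmak*); -u when the stem ends in a voiced consonant (*er*, *ratez*, *nitag*); -oho when the stem ends in a vowel (*wiuhu*, *goro*).
*betih*: final sound = /h/, a voiceless consonant → -a → *betiha*.
*do* — final sound /o/ (a vowel) → -oho → *dooho*.
The final sound of *kiwuvjag* is /g/, which is a voiced consonant, so the suffix is -u, giving *kiwuvjagu*.

betiha, dooho, kiwuvjagu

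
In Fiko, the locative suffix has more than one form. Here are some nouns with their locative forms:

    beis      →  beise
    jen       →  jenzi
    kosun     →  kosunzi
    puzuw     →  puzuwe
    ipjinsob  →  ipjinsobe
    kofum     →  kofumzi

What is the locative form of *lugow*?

lugowe

The alternation tracks the final consonant of the stem — -zi when the stem ends in a nasal (*jen*, *kosun*, *kofum*); -e when the stem ends in a non-nasal consonant (*beis*, *puzuw*, *ipjinsob*).
*lugow*: final consonant = /w/, non-nasal → -e → *lugowe*.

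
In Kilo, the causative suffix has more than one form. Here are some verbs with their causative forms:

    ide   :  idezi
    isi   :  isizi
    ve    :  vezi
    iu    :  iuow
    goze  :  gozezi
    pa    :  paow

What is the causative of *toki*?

tokizi

The suffix is conditioned by the last vowel: -zi when the last vowel of the stem is a front vowel (*ide*, *isi*, *ve*, *goze*); -ow when the last vowel of the stem is a back vowel (*iu*, *pa*).
Since the last vowel of *toki* is /i/ (a front vowel), it takes -zi, giving *tokizi*.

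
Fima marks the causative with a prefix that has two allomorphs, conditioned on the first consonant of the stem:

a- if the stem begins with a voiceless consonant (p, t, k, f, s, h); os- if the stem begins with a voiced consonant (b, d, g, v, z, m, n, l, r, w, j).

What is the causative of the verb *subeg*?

The first consonant of *subeg* is /s/, which is voiceless, so the prefix is a-, giving *asubeg*.

asubeg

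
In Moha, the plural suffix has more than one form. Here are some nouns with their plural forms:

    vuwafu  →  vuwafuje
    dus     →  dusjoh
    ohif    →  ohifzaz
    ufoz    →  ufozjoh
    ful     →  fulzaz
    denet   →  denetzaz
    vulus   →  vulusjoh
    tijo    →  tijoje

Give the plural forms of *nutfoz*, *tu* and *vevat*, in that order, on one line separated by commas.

The pattern is sibilance of the final sound: -joh when the stem ends in a sibilant (*dus*, *ufoz*, *vulus*); -zaz when the stem ends in a non-sibilant consonant (*ohif*, *ful*, *denet*); -je when the stem ends in a vowel (*vuwafu*, *tijo*).
Since the final sound of *nutfoz* is /z/ (a sibilant), it takes -joh, giving *nutfozjoh*.
The final sound of *tu* is /u/, which is a vowel, so the suffix is -je, giving *tuje*.
*vevat* — final sound /t/ (a non-sibilant consonant) → -zaz → *vevatzaz*.

nutfozjoh, tuje, vevatzaz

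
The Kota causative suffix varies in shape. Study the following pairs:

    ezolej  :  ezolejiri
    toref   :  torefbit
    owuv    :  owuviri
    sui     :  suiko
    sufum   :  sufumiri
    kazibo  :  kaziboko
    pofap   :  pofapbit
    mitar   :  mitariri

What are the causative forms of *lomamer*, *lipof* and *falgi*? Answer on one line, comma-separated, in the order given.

lomameriri, lipofbit, falgiko

The suffix is conditioned by the final sound: -bit when the stem ends in a voiceless consonant (*toref*, *pofap*); -iri when the stem ends in a voiced consonant (*ezolej*, *owuv*, *sufum*, *mitar*); -ko when the stem ends in a vowel (*sui*, *kazibo*).
Since the final sound of *lomamer* is /r/ (a voiced consonant), it takes -iri, giving *lomameriri*.
Since the final sound of *lipof* is /f/ (a voiceless consonant), it takes -bit, giving *lipofbit*.
The final sound of *falgi* is /i/, which is a vowel, so the suffix is -ko, giving *falgiko*.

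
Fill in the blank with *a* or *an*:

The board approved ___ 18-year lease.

The indefinite article is chosen by the initial *sound* of the following word, not its spelling.
The number *18* is spoken "eighteen", beginning with /ˌeɪˈtiːn/ — a vowel sound.
So the article is *an*: The board approved an 18-year lease.

an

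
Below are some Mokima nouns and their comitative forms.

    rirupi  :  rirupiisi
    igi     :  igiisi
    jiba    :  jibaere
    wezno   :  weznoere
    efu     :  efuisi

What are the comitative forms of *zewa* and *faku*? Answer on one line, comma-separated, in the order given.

Looking at the last vowel of each stem: -isi when the last vowel of the stem is a high vowel (*rirupi*, *igi*, *efu*); -ere when the last vowel of the stem is a non-high vowel (*jiba*, *wezno*).
*zewa* — last vowel /a/ (a non-high vowel) → -ere → *zewaere*.
*faku* — last vowel /u/ (a high vowel) → -isi → *fakuisi*.

zewaere, fakuisi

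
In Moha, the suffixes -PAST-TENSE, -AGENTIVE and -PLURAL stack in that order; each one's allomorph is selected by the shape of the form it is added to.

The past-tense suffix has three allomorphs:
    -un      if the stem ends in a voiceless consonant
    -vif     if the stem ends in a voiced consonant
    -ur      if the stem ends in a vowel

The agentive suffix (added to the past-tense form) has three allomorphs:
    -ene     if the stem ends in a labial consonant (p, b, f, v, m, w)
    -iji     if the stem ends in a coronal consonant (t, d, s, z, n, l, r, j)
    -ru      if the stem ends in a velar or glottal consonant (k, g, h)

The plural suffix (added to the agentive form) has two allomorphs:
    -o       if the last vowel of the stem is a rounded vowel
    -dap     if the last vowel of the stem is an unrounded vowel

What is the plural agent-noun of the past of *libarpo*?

libarpourijidap

*libarpo* — final sound /o/ (a vowel) → -ur → *libarpour*.
Since the final consonant of the past-tense form *libarpour* is /r/ (coronal), it takes -iji, giving *libarpouriji*.
The agentive form *libarpouriji*: last vowel = /i/, an unrounded vowel → -dap → *libarpourijidap*.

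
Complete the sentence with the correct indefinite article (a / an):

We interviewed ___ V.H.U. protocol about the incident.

The indefinite article is chosen by the initial *sound* of the following word, not its spelling.
The initialism *V.H.U.* is read letter by letter; the first letter, V, is pronounced /viː/, which begins with a consonant sound.
So the article is *a*: We interviewed a V.H.U. protocol about the incident.

a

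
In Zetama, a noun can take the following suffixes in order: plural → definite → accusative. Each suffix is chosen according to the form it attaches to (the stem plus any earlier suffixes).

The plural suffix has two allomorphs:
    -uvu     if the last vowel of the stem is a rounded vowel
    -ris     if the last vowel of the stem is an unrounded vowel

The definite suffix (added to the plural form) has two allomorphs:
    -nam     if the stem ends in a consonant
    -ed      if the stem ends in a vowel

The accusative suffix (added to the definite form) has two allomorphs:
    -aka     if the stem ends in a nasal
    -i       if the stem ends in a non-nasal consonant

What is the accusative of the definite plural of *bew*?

bewrisnamaka

*bew* — last vowel /e/ (an unrounded vowel) → -ris → *bewris*.
The plural form *bewris*: final sound = /s/, a consonant → -nam → *bewrisnam*.
Since the final consonant of the definite form *bewrisnam* is /m/ (a nasal), it takes -aka, giving *bewrisnamaka*.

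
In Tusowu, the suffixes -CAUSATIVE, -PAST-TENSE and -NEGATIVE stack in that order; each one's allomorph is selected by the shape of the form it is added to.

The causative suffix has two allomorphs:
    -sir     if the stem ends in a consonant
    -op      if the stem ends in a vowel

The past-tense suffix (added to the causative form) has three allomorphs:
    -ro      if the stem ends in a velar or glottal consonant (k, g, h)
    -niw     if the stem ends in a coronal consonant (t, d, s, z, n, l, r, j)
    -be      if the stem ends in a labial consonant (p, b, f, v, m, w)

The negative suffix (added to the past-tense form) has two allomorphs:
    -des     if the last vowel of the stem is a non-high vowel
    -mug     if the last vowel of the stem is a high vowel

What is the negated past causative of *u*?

uopbedes

*u*: final sound = /u/, a vowel → -op → *uop*.
The final consonant of the causative form *uop* is /p/, which is labial, so the past-tense suffix is -be, giving *uopbe*.
Since the last vowel of the past-tense form *uopbe* is /e/ (a non-high vowel), it takes -des, giving *uopbedes*.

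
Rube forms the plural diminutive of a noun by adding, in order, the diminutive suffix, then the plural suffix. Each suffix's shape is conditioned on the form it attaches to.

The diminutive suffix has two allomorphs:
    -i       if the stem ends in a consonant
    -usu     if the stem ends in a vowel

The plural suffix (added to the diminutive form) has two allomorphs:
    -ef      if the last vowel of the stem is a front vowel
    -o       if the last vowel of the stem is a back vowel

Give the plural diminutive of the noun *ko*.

kousuo

The final sound of *ko* is /o/, which is a vowel, so the diminutive suffix is -usu, giving *kousu*.
The diminutive form *kousu*: last vowel = /u/, a back vowel → -o → *kousuo*.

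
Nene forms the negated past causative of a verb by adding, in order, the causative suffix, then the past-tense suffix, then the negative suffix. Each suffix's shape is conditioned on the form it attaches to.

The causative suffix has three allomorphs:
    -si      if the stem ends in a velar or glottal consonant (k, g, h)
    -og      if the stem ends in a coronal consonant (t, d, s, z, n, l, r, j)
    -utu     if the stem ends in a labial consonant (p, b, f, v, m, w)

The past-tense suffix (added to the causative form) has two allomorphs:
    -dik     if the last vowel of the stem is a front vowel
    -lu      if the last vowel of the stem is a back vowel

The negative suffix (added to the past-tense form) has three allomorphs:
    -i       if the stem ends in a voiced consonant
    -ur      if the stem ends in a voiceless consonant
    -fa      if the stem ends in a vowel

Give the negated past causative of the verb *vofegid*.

vofegidoglufa

*vofegid* — final consonant /d/ (coronal) → -og → *vofegidog*.
The causative form *vofegidog*: last vowel = /o/, a back vowel → -lu → *vofegidoglu*.
The past-tense form *vofegidoglu* — final sound /u/ (a vowel) → -fa → *vofegidoglufa*.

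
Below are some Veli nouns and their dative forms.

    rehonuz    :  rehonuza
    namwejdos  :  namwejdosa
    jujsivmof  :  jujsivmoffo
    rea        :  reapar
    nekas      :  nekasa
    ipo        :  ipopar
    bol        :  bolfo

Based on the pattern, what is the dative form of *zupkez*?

zupkeza

The suffix is conditioned by the final sound: -a when the stem ends in a sibilant (*rehonuz*, *namwejdos*, *nekas*); -fo when the stem ends in a non-sibilant consonant (*jujsivmof*, *bol*); -par when the stem ends in a vowel (*rea*, *ipo*).
Since the final sound of *zupkez* is /z/ (a sibilant), it takes -a, giving *zupkeza*.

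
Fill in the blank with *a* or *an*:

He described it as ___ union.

a

The indefinite article is chosen by the initial *sound* of the following word, not its spelling.
*union* begins with the sound /juː/ (u pronounced /juː/) — a consonant sound.
So the article is *a*: He described it as a union.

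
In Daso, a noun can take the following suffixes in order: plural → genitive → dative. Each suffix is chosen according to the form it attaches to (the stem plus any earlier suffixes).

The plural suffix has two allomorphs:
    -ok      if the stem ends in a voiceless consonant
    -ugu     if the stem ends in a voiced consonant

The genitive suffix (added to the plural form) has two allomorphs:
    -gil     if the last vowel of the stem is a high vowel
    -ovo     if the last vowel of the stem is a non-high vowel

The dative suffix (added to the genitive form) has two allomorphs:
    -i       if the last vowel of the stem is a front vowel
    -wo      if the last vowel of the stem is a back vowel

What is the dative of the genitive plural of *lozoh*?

*lozoh* — final consonant /h/ (voiceless) → -ok → *lozohok*.
Since the last vowel of the plural form *lozohok* is /o/ (a non-high vowel), it takes -ovo, giving *lozohokovo*.
The genitive form *lozohokovo* — last vowel /o/ (a back vowel) → -wo → *lozohokovowo*.

lozohokovowo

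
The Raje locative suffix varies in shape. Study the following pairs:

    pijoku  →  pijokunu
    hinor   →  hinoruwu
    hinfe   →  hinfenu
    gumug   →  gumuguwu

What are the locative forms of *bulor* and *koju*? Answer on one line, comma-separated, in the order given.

The alternation tracks the final sound of the stem — -uwu when the stem ends in a consonant (*hinor*, *gumug*); -nu when the stem ends in a vowel (*pijoku*, *hinfe*).
*bulor* — final sound /r/ (a consonant) → -uwu → *buloruwu*.
*koju* — final sound /u/ (a vowel) → -nu → *kojunu*.

buloruwu, kojunu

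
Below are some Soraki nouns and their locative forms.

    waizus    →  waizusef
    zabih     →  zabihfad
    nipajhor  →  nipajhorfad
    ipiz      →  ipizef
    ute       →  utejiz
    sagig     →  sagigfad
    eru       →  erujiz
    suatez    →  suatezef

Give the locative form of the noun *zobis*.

zobisef

The suffix is conditioned by the final sound: -ef when the stem ends in a sibilant (*waizus*, *ipiz*, *suatez*); -fad when the stem ends in a non-sibilant consonant (*zabih*, *nipajhor*, *sagig*); -jiz when the stem ends in a vowel (*ute*, *eru*).
The final sound of *zobis* is /s/, which is a sibilant, so the suffix is -ef, giving *zobisef*.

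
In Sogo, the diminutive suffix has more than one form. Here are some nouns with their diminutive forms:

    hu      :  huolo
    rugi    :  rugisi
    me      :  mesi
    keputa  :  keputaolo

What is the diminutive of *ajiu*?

The alternation tracks the last vowel of the stem — -si when the last vowel of the stem is a front vowel (*rugi*, *me*); -olo when the last vowel of the stem is a back vowel (*hu*, *keputa*).
Since the last vowel of *ajiu* is /u/ (a back vowel), it takes -olo, giving *ajiuolo*.

ajiuolo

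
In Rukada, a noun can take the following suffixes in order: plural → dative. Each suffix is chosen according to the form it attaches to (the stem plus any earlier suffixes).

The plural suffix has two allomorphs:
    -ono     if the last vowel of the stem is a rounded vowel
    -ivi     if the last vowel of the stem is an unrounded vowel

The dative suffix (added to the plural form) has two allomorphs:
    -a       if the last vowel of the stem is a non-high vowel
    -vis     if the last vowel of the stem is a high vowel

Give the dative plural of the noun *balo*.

The last vowel of *balo* is /o/, which is a rounded vowel, so the plural suffix is -ono, giving *baloono*.
The plural form *baloono*: last vowel = /o/, a non-high vowel → -a → *baloonoa*.

baloonoa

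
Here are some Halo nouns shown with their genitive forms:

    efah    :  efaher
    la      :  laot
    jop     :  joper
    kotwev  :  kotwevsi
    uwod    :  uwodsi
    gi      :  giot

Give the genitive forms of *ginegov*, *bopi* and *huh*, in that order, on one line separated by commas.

ginegovsi, bopiot, huher

The suffix is conditioned by the final sound: -er when the stem ends in a voiceless consonant (*efah*, *jop*); -si when the stem ends in a voiced consonant (*kotwev*, *uwod*); -ot when the stem ends in a vowel (*la*, *gi*).
The final sound of *ginegov* is /v/, which is a voiced consonant, so the suffix is -si, giving *ginegovsi*.
The final sound of *bopi* is /i/, which is a vowel, so the suffix is -ot, giving *bopiot*.
The final sound of *huh* is /h/, which is a voiceless consonant, so the suffix is -er, giving *huher*.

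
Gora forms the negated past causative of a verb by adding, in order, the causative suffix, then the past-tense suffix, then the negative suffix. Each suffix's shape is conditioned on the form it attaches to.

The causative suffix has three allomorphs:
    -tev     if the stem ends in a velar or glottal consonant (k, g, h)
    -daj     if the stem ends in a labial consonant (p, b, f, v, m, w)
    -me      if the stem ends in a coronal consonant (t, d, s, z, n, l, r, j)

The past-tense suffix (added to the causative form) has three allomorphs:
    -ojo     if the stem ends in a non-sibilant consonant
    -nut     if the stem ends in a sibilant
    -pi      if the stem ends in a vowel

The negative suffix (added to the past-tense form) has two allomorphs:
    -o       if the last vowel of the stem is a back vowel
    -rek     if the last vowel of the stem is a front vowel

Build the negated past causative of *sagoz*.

Since the final consonant of *sagoz* is /z/ (coronal), it takes -me, giving *sagozme*.
The causative form *sagozme*: final sound = /e/, a vowel → -pi → *sagozmepi*.
Since the last vowel of the past-tense form *sagozmepi* is /i/ (a front vowel), it takes -rek, giving *sagozmepirek*.

sagozmepirek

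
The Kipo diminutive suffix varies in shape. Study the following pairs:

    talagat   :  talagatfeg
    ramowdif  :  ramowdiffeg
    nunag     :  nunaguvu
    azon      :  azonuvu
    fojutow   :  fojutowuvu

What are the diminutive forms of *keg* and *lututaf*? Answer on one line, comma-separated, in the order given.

Looking at the final consonant of each stem: -feg when the stem ends in a voiceless consonant (*talagat*, *ramowdif*); -uvu when the stem ends in a voiced consonant (*nunag*, *azon*, *fojutow*).
*keg*: final consonant = /g/, voiced → -uvu → *keguvu*.
*lututaf*: final consonant = /f/, voiceless → -feg → *lututaffeg*.

keguvu, lututaffeg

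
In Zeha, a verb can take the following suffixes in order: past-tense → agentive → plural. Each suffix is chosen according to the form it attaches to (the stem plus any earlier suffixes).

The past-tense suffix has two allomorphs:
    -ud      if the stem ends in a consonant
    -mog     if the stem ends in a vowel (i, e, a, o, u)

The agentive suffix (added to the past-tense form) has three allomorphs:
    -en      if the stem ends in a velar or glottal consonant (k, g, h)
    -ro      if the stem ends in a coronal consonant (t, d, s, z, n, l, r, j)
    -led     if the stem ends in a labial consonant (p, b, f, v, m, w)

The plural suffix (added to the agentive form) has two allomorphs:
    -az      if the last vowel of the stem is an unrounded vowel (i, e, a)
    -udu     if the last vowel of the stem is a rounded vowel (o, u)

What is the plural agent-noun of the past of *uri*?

urimogenaz

*uri* — final sound /i/ (a vowel) → -mog → *urimog*.
Since the final consonant of the past-tense form *urimog* is /g/ (velar/glottal), it takes -en, giving *urimogen*.
The last vowel of the agentive form *urimogen* is /e/, which is an unrounded vowel, so the plural suffix is -az, giving *urimogenaz*.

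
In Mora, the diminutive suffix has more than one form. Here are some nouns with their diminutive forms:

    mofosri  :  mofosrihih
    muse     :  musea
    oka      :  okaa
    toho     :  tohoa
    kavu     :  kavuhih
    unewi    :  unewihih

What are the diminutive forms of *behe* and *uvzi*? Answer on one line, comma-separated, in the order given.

behea, uvzihih

The suffix is conditioned by the last vowel: -hih when the last vowel of the stem is a high vowel (*mofosri*, *kavu*, *unewi*); -a when the last vowel of the stem is a non-high vowel (*muse*, *oka*, *toho*).
Since the last vowel of *behe* is /e/ (a non-high vowel), it takes -a, giving *behea*.
*uvzi* — last vowel /i/ (a high vowel) → -hih → *uvzihih*.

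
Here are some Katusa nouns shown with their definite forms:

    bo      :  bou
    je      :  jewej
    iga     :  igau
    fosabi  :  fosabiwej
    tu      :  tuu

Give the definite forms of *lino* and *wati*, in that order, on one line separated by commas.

Looking at the last vowel of each stem: -wej when the last vowel of the stem is a front vowel (*je*, *fosabi*); -u when the last vowel of the stem is a back vowel (*bo*, *iga*, *tu*).
The last vowel of *lino* is /o/, which is a back vowel, so the suffix is -u, giving *linou*.
Since the last vowel of *wati* is /i/ (a front vowel), it takes -wej, giving *watiwej*.

linou, watiwej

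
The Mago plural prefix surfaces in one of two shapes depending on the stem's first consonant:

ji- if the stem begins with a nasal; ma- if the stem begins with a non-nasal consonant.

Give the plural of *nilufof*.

jinilufof

Since the first consonant of *nilufof* is /n/ (a nasal), it takes ji-, giving *jinilufof*.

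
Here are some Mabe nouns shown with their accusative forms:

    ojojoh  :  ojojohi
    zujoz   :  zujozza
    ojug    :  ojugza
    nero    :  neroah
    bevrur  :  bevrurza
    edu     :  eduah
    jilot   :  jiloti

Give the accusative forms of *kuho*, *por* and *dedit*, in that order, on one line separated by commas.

The suffix is conditioned by the final sound: -i when the stem ends in a voiceless consonant (*ojojoh*, *jilot*); -za when the stem ends in a voiced consonant (*zujoz*, *ojug*, *bevrur*); -ah when the stem ends in a vowel (*nero*, *edu*).
The final sound of *kuho* is /o/, which is a vowel, so the suffix is -ah, giving *kuhoah*.
*por*: final sound = /r/, a voiced consonant → -za → *porza*.
*dedit*: final sound = /t/, a voiceless consonant → -i → *dediti*.

kuhoah, porza, dediti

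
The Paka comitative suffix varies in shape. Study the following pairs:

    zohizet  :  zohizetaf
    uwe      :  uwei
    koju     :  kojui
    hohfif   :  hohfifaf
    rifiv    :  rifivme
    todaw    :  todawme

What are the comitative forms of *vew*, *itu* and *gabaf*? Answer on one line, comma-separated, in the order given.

The suffix is conditioned by the final sound: -af when the stem ends in a voiceless consonant (*zohizet*, *hohfif*); -me when the stem ends in a voiced consonant (*rifiv*, *todaw*); -i when the stem ends in a vowel (*uwe*, *koju*).
The final sound of *vew* is /w/, which is a voiced consonant, so the suffix is -me, giving *vewme*.
Since the final sound of *itu* is /u/ (a vowel), it takes -i, giving *itui*.
Since the final sound of *gabaf* is /f/ (a voiceless consonant), it takes -af, giving *gabafaf*.

vewme, itui, gabafaf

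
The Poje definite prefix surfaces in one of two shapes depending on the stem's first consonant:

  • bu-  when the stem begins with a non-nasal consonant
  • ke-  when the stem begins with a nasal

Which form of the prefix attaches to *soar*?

The first consonant of *soar* is /s/, which is non-nasal, so the prefix is bu-.

bu-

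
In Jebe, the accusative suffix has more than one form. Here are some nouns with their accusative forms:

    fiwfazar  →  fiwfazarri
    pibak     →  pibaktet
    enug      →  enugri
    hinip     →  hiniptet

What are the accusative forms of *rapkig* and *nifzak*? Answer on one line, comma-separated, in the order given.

The suffix is conditioned by the final consonant: -tet when the stem ends in a voiceless consonant (*pibak*, *hinip*); -ri when the stem ends in a voiced consonant (*fiwfazar*, *enug*).
*rapkig*: final consonant = /g/, voiced → -ri → *rapkigri*.
Since the final consonant of *nifzak* is /k/ (voiceless), it takes -tet, giving *nifzaktet*.

rapkigri, nifzaktet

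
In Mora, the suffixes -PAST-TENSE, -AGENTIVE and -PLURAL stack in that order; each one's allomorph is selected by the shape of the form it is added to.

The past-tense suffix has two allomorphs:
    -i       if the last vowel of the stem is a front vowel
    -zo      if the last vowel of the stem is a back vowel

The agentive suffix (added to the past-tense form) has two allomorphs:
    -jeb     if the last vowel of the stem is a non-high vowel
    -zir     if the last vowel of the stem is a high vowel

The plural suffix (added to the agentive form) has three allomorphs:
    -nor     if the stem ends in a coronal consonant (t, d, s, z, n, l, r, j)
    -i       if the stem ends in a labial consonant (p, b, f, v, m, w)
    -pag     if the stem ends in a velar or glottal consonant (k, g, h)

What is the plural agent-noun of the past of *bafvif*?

bafvifizirnor

*bafvif*: last vowel = /i/, a front vowel → -i → *bafvifi*.
The past-tense form *bafvifi*: last vowel = /i/, a high vowel → -zir → *bafvifizir*.
The final consonant of the agentive form *bafvifizir* is /r/, which is coronal, so the plural suffix is -nor, giving *bafvifizirnor*.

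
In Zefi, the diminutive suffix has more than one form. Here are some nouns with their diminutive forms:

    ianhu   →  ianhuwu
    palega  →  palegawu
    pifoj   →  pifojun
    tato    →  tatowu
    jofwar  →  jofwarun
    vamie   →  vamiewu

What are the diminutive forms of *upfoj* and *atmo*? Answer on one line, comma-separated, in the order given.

upfojun, atmowu

The suffix is conditioned by the final sound: -un when the stem ends in a consonant (*pifoj*, *jofwar*); -wu when the stem ends in a vowel (*ianhu*, *palega*, *tato*, *vamie*).
The final sound of *upfoj* is /j/, which is a consonant, so the suffix is -un, giving *upfojun*.
The final sound of *atmo* is /o/, which is a vowel, so the suffix is -wu, giving *atmowu*.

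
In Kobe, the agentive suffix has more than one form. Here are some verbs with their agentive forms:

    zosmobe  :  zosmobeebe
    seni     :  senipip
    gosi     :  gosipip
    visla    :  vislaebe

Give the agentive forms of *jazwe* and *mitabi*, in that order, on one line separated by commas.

The suffix is conditioned by the last vowel: -pip when the last vowel of the stem is a high vowel (*seni*, *gosi*); -ebe when the last vowel of the stem is a non-high vowel (*zosmobe*, *visla*).
*jazwe* — last vowel /e/ (a non-high vowel) → -ebe → *jazweebe*.
*mitabi*: last vowel = /i/, a high vowel → -pip → *mitabipip*.

jazweebe, mitabipip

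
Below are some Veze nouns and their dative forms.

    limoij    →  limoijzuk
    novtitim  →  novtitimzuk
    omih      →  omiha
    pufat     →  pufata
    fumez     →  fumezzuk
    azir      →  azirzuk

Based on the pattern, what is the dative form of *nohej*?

The pattern is voicing of the final consonant: -a when the stem ends in a voiceless consonant (*omih*, *pufat*); -zuk when the stem ends in a voiced consonant (*limoij*, *novtitim*, *fumez*, *azir*).
*nohej*: final consonant = /j/, voiced → -zuk → *nohejzuk*.

nohejzuk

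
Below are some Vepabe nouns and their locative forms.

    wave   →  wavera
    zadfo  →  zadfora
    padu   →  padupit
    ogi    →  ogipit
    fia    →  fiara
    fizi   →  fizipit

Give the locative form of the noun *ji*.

jipit

The pattern is height harmony: -pit when the last vowel of the stem is a high vowel (*padu*, *ogi*, *fizi*); -ra when the last vowel of the stem is a non-high vowel (*wave*, *zadfo*, *fia*).
*ji*: last vowel = /i/, a high vowel → -pit → *jipit*.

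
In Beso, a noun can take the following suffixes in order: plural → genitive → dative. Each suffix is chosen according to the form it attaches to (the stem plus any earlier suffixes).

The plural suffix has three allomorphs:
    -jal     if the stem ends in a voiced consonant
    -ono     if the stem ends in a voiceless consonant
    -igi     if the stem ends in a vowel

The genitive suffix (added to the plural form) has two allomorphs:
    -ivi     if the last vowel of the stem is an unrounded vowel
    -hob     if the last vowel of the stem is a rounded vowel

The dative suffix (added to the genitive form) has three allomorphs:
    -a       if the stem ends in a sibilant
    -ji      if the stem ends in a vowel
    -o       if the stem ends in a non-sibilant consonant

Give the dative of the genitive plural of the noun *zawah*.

*zawah*: final sound = /h/, a voiceless consonant → -ono → *zawahono*.
The last vowel of the plural form *zawahono* is /o/, which is a rounded vowel, so the genitive suffix is -hob, giving *zawahonohob*.
The genitive form *zawahonohob* — final sound /b/ (a non-sibilant consonant) → -o → *zawahonohobo*.

zawahonohobo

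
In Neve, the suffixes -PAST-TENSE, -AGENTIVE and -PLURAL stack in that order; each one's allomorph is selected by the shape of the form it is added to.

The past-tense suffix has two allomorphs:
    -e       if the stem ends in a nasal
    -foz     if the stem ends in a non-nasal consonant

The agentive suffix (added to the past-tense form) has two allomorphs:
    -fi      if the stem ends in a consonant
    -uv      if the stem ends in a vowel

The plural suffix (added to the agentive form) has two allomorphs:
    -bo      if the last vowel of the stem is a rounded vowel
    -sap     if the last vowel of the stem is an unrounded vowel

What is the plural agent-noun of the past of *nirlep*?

Since the final consonant of *nirlep* is /p/ (non-nasal), it takes -foz, giving *nirlepfoz*.
The past-tense form *nirlepfoz* — final sound /z/ (a consonant) → -fi → *nirlepfozfi*.
The last vowel of the agentive form *nirlepfozfi* is /i/, which is an unrounded vowel, so the plural suffix is -sap, giving *nirlepfozfisap*.

nirlepfozfisap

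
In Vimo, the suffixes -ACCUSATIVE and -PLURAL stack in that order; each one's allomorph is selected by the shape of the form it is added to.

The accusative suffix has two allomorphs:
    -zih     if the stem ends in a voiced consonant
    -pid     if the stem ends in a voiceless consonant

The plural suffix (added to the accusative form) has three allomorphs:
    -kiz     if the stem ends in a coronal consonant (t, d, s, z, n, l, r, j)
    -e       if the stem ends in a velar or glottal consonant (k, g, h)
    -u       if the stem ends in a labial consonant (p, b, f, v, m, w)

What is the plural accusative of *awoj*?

awojzihe

*awoj*: final consonant = /j/, voiced → -zih → *awojzih*.
Since the final consonant of the accusative form *awojzih* is /h/ (velar/glottal), it takes -e, giving *awojzihe*.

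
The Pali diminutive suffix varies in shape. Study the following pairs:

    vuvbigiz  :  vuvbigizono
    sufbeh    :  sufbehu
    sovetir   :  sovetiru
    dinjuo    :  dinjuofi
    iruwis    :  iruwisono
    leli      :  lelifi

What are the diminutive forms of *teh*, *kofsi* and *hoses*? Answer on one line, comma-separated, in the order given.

tehu, kofsifi, hosesono

Looking at the final sound of each stem: -ono when the stem ends in a sibilant (*vuvbigiz*, *iruwis*); -u when the stem ends in a non-sibilant consonant (*sufbeh*, *sovetir*); -fi when the stem ends in a vowel (*dinjuo*, *leli*).
*teh* — final sound /h/ (a non-sibilant consonant) → -u → *tehu*.
*kofsi* — final sound /i/ (a vowel) → -fi → *kofsifi*.
Since the final sound of *hoses* is /s/ (a sibilant), it takes -ono, giving *hosesono*.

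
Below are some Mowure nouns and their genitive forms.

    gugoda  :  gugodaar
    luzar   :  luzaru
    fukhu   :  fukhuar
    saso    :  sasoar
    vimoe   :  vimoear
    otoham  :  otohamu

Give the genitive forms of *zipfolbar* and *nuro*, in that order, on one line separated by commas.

Looking at the final sound of each stem: -u when the stem ends in a consonant (*luzar*, *otoham*); -ar when the stem ends in a vowel (*gugoda*, *fukhu*, *saso*, *vimoe*).
The final sound of *zipfolbar* is /r/, which is a consonant, so the suffix is -u, giving *zipfolbaru*.
The final sound of *nuro* is /o/, which is a vowel, so the suffix is -ar, giving *nuroar*.

zipfolbaru, nuroar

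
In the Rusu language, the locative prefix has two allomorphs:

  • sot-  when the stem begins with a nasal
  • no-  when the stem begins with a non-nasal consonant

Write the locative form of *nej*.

Since the first consonant of *nej* is /n/ (a nasal), it takes sot-, giving *sotnej*.

sotnej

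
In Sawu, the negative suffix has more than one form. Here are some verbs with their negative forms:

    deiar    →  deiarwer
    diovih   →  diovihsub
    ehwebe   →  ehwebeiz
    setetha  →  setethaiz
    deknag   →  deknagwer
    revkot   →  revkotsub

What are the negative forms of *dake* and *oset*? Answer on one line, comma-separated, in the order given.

The alternation tracks the final sound of the stem — -sub when the stem ends in a voiceless consonant (*diovih*, *revkot*); -wer when the stem ends in a voiced consonant (*deiar*, *deknag*); -iz when the stem ends in a vowel (*ehwebe*, *setetha*).
The final sound of *dake* is /e/, which is a vowel, so the suffix is -iz, giving *dakeiz*.
The final sound of *oset* is /t/, which is a voiceless consonant, so the suffix is -sub, giving *osetsub*.

dakeiz, osetsub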